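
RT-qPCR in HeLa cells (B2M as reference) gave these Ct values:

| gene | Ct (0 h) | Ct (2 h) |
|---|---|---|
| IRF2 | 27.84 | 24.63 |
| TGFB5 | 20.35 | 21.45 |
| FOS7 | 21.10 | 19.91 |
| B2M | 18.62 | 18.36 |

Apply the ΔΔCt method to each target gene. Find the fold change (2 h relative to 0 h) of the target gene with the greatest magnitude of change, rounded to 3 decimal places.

7.727

IRF2: ΔΔCt = (24.63−18.36) − (27.84−18.62) = 6.27 − 9.22 = -2.95; fold change = 2^2.95 = 7.727
TGFB5: ΔΔCt = (21.45−18.36) − (20.35−18.62) = 3.09 − 1.73 = 1.36; fold change = 2^-1.36 = 0.390
FOS7: ΔΔCt = (19.91−18.36) − (21.10−18.62) = 1.55 − 2.48 = -0.93; fold change = 2^0.93 = 1.905
IRF2 has the largest |ΔΔCt| = 2.95.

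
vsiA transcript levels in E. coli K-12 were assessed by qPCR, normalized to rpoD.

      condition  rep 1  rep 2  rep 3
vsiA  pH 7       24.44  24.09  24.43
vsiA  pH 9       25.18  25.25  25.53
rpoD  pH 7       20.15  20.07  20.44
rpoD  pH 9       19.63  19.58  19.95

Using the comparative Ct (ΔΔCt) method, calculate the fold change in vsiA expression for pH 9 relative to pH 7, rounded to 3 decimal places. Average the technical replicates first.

Mean Ct: vsiA pH 7 24.320; vsiA pH 9 25.320; rpoD pH 7 20.220; rpoD pH 9 19.720
ΔCt(pH 7) = 24.320 − 20.220 = 4.100
ΔCt(pH 9) = 25.320 − 19.720 = 5.600
ΔΔCt = 5.600 − 4.100 = 1.500
Fold change = 2^(−1.500) = 0.3536

0.354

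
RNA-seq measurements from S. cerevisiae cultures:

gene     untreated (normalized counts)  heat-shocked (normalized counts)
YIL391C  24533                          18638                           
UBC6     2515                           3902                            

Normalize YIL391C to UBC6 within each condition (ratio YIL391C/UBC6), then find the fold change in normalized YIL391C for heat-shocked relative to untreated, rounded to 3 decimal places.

0.490

YIL391C/UBC6 (untreated) = 24533 / 2515 = 9.7547
YIL391C/UBC6 (heat-shocked) = 18638 / 3902 = 4.7765
Fold change = 4.7765 / 9.7547 = 0.4897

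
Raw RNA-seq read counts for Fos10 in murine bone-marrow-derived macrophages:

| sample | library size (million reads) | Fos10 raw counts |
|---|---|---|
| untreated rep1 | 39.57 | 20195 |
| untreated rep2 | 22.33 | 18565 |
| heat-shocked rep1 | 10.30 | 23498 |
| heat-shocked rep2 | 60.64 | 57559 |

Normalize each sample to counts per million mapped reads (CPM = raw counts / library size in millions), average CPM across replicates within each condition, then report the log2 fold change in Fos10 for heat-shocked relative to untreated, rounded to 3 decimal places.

CPM(untreated rep1) = 20195 / 39.57 = 510.3614
CPM(untreated rep2) = 18565 / 22.33 = 831.3927
CPM(heat-shocked rep1) = 23498 / 10.30 = 2281.3592
CPM(heat-shocked rep2) = 57559 / 60.64 = 949.1920
mean CPM(untreated) = 670.8771; mean CPM(heat-shocked) = 1615.2756
Fold change = 1615.2756 / 670.8771 = 2.40771
log2(2.40771) = 1.2677

1.268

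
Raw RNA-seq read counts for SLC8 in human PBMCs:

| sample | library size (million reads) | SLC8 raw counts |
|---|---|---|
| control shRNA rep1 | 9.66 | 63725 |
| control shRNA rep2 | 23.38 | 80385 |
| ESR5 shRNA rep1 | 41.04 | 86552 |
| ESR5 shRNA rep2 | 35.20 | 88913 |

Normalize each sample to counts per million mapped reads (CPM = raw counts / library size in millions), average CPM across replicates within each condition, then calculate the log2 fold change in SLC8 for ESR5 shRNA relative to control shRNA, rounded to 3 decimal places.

CPM(control shRNA rep1) = 63725 / 9.66 = 6596.7909
CPM(control shRNA rep2) = 80385 / 23.38 = 3438.1950
CPM(ESR5 shRNA rep1) = 86552 / 41.04 = 2108.9669
CPM(ESR5 shRNA rep2) = 88913 / 35.20 = 2525.9375
mean CPM(control shRNA) = 5017.4930; mean CPM(ESR5 shRNA) = 2317.4522
Fold change = 2317.4522 / 5017.4930 = 0.46187
log2(0.46187) = -1.1144

-1.114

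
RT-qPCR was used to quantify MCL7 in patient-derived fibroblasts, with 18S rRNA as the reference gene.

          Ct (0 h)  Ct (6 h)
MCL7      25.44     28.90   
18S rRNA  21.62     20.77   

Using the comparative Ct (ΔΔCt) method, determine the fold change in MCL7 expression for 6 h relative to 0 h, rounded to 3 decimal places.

0.050

ΔCt(0 h) = 25.440 − 21.620 = 3.820
ΔCt(6 h) = 28.900 − 20.770 = 8.130
ΔΔCt = 8.130 − 3.820 = 4.310
Fold change = 2^(−4.310) = 0.0504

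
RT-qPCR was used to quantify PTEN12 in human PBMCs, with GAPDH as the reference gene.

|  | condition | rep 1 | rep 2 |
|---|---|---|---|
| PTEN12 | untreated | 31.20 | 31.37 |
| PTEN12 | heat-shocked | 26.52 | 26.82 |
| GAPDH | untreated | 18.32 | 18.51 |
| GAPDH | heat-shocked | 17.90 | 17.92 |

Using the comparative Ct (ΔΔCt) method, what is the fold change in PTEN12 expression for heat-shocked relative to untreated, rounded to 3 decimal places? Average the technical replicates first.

17.268

Mean Ct: PTEN12 untreated 31.285; PTEN12 heat-shocked 26.670; GAPDH untreated 18.415; GAPDH heat-shocked 17.910
ΔCt(untreated) = 31.285 − 18.415 = 12.870
ΔCt(heat-shocked) = 26.670 − 17.910 = 8.760
ΔΔCt = 8.760 − 12.870 = -4.110
Fold change = 2^(−(-4.110)) = 2^4.110 = 17.2677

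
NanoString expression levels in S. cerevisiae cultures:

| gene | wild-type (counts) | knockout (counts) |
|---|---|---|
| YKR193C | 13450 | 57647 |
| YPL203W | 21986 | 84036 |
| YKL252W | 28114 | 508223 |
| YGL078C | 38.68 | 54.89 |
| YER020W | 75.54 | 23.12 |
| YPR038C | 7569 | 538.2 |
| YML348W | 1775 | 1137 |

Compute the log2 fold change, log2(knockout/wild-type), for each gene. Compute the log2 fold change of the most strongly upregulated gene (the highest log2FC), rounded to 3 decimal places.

log2(57647/13450) = 2.100  (YKR193C)
log2(84036/21986) = 1.934  (YPL203W)
log2(508223/28114) = 4.176  (YKL252W)
log2(54.89/38.68) = 0.505  (YGL078C)
log2(23.12/75.54) = -1.708  (YER020W)
log2(538.2/7569) = -3.814  (YPR038C)
log2(1137/1775) = -0.643  (YML348W)
YKL252W is most strongly upregulated.

4.176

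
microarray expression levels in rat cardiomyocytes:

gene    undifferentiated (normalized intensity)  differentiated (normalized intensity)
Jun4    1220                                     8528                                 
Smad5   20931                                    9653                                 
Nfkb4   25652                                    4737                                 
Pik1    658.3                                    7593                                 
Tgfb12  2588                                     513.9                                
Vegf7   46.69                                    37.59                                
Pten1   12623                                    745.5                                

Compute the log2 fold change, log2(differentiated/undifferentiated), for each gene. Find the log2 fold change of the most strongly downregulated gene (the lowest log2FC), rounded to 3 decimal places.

-4.082

log2(8528/1220) = 2.805  (Jun4)
log2(9653/20931) = -1.117  (Smad5)
log2(4737/25652) = -2.437  (Nfkb4)
log2(7593/658.3) = 3.528  (Pik1)
log2(513.9/2588) = -2.332  (Tgfb12)
log2(37.59/46.69) = -0.313  (Vegf7)
log2(745.5/12623) = -4.082  (Pten1)
Pten1 is most strongly downregulated.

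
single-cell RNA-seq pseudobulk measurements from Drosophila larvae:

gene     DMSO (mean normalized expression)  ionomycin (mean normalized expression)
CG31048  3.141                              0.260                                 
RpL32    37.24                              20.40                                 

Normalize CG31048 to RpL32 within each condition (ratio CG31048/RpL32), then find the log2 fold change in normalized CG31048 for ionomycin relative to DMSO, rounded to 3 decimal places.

CG31048/RpL32 (DMSO) = 3.141 / 37.24 = 0.084345
CG31048/RpL32 (ionomycin) = 0.260 / 20.40 = 0.012745
Fold change = 0.012745 / 0.084345 = 0.1511
log2(0.1511) = -2.7264

-2.726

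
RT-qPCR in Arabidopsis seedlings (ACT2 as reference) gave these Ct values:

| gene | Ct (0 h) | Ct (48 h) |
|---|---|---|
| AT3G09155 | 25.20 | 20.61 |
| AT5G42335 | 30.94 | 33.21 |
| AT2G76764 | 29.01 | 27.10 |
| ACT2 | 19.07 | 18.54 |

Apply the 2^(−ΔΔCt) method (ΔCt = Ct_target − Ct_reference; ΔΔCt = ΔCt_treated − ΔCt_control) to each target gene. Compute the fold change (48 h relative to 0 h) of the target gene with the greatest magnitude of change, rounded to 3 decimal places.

16.679

AT3G09155: ΔΔCt = (20.61−18.54) − (25.20−19.07) = 2.07 − 6.13 = -4.06; fold change = 2^4.06 = 16.679
AT5G42335: ΔΔCt = (33.21−18.54) − (30.94−19.07) = 14.67 − 11.87 = 2.80; fold change = 2^-2.80 = 0.144
AT2G76764: ΔΔCt = (27.10−18.54) − (29.01−19.07) = 8.56 − 9.94 = -1.38; fold change = 2^1.38 = 2.603
AT3G09155 has the largest |ΔΔCt| = 4.06.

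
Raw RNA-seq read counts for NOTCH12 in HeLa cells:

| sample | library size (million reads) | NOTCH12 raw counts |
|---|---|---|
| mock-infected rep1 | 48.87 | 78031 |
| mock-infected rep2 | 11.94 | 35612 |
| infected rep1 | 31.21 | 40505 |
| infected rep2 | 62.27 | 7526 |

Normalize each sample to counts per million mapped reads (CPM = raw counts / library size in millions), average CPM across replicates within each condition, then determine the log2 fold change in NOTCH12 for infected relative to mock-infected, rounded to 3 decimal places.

-1.691

CPM(mock-infected rep1) = 78031 / 48.87 = 1596.7055
CPM(mock-infected rep2) = 35612 / 11.94 = 2982.5796
CPM(infected rep1) = 40505 / 31.21 = 1297.8212
CPM(infected rep2) = 7526 / 62.27 = 120.8608
mean CPM(mock-infected) = 2289.6426; mean CPM(infected) = 709.3410
Fold change = 709.3410 / 2289.6426 = 0.30980
log2(0.30980) = -1.6906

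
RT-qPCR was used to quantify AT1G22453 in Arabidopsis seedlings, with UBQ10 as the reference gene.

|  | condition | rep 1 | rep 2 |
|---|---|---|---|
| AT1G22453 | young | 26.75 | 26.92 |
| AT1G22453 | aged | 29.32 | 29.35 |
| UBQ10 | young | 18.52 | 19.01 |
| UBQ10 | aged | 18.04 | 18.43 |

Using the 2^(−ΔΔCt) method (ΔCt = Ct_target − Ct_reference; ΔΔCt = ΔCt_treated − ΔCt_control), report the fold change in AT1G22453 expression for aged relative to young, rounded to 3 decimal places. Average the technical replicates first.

0.122

Mean Ct: AT1G22453 young 26.835; AT1G22453 aged 29.335; UBQ10 young 18.765; UBQ10 aged 18.235
ΔCt(young) = 26.835 − 18.765 = 8.070
ΔCt(aged) = 29.335 − 18.235 = 11.100
ΔΔCt = 11.100 − 8.070 = 3.030
Fold change = 2^(−3.030) = 0.1224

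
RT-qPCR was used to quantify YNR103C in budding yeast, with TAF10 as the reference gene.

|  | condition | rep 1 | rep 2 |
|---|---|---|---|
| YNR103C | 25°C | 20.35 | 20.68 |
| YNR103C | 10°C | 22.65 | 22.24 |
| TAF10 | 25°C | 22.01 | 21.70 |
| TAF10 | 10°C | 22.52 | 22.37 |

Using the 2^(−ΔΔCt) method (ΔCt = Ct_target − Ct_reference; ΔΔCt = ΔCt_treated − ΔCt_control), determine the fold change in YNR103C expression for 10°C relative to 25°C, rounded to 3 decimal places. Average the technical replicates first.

0.395

Mean Ct: YNR103C 25°C 20.515; YNR103C 10°C 22.445; TAF10 25°C 21.855; TAF10 10°C 22.445
ΔCt(25°C) = 20.515 − 21.855 = -1.340
ΔCt(10°C) = 22.445 − 22.445 = 0.000
ΔΔCt = 0.000 − (-1.340) = 1.340
Fold change = 2^(−1.340) = 0.3950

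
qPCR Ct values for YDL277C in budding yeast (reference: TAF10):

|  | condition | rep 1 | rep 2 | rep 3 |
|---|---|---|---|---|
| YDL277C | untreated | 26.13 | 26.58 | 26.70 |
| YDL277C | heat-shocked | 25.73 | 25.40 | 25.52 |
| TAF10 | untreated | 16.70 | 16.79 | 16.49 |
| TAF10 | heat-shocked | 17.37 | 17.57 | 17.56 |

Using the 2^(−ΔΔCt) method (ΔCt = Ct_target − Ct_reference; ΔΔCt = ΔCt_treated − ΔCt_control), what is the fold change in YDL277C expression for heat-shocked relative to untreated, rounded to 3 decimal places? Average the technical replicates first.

Mean Ct: YDL277C untreated 26.470; YDL277C heat-shocked 25.550; TAF10 untreated 16.660; TAF10 heat-shocked 17.500
ΔCt(untreated) = 26.470 − 16.660 = 9.810
ΔCt(heat-shocked) = 25.550 − 17.500 = 8.050
ΔΔCt = 8.050 − 9.810 = -1.760
Fold change = 2^(−(-1.760)) = 2^1.760 = 3.3870

3.387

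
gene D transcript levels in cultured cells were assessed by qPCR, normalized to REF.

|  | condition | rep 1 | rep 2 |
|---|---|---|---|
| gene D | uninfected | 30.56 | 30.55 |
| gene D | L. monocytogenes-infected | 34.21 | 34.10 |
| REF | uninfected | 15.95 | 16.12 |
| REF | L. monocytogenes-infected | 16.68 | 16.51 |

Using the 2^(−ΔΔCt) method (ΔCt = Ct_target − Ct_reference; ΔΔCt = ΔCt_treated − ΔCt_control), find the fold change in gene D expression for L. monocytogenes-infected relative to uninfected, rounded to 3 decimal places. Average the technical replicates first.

Mean Ct: gene D uninfected 30.555; gene D L. monocytogenes-infected 34.155; REF uninfected 16.035; REF L. monocytogenes-infected 16.595
ΔCt(uninfected) = 30.555 − 16.035 = 14.520
ΔCt(L. monocytogenes-infected) = 34.155 − 16.595 = 17.560
ΔΔCt = 17.560 − 14.520 = 3.040
Fold change = 2^(−3.040) = 0.1216

0.122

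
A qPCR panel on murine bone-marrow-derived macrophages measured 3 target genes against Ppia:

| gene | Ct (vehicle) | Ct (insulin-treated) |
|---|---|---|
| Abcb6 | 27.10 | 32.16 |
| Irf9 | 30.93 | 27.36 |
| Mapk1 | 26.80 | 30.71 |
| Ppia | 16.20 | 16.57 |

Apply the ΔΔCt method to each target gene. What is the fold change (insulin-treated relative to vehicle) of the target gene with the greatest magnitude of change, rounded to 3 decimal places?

Abcb6: ΔΔCt = (32.16−16.57) − (27.10−16.20) = 15.59 − 10.90 = 4.69; fold change = 2^-4.69 = 0.039
Irf9: ΔΔCt = (27.36−16.57) − (30.93−16.20) = 10.79 − 14.73 = -3.94; fold change = 2^3.94 = 15.348
Mapk1: ΔΔCt = (30.71−16.57) − (26.80−16.20) = 14.14 − 10.60 = 3.54; fold change = 2^-3.54 = 0.086
Abcb6 has the largest |ΔΔCt| = 4.69.

0.039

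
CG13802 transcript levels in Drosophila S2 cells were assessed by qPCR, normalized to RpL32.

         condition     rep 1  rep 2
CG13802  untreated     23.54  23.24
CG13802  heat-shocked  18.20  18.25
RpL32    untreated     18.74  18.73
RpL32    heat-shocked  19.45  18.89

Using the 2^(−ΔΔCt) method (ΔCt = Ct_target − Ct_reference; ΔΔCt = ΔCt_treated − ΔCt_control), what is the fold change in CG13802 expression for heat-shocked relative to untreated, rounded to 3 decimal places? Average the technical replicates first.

Mean Ct: CG13802 untreated 23.390; CG13802 heat-shocked 18.225; RpL32 untreated 18.735; RpL32 heat-shocked 19.170
ΔCt(untreated) = 23.390 − 18.735 = 4.655
ΔCt(heat-shocked) = 18.225 − 19.170 = -0.945
ΔΔCt = -0.945 − 4.655 = -5.600
Fold change = 2^(−(-5.600)) = 2^5.600 = 48.5029

48.503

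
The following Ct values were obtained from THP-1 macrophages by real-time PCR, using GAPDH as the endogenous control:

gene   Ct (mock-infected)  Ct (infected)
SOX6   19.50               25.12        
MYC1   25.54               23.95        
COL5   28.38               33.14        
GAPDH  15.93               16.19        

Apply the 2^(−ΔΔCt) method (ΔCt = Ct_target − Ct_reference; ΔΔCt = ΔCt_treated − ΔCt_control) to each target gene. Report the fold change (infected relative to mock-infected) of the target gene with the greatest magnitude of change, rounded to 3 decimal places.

0.024

SOX6: ΔΔCt = (25.12−16.19) − (19.50−15.93) = 8.93 − 3.57 = 5.36; fold change = 2^-5.36 = 0.024
MYC1: ΔΔCt = (23.95−16.19) − (25.54−15.93) = 7.76 − 9.61 = -1.85; fold change = 2^1.85 = 3.605
COL5: ΔΔCt = (33.14−16.19) − (28.38−15.93) = 16.95 − 12.45 = 4.50; fold change = 2^-4.50 = 0.044
SOX6 has the largest |ΔΔCt| = 5.36.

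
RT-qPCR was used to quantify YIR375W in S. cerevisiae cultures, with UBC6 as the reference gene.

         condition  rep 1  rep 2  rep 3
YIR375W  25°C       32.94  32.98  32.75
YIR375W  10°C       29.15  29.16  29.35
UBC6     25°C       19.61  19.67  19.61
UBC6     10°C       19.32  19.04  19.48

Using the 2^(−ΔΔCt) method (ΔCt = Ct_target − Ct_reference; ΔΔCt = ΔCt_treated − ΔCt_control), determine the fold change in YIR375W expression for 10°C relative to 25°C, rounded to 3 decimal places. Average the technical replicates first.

Mean Ct: YIR375W 25°C 32.890; YIR375W 10°C 29.220; UBC6 25°C 19.630; UBC6 10°C 19.280
ΔCt(25°C) = 32.890 − 19.630 = 13.260
ΔCt(10°C) = 29.220 − 19.280 = 9.940
ΔΔCt = 9.940 − 13.260 = -3.320
Fold change = 2^(−(-3.320)) = 2^3.320 = 9.9866

9.987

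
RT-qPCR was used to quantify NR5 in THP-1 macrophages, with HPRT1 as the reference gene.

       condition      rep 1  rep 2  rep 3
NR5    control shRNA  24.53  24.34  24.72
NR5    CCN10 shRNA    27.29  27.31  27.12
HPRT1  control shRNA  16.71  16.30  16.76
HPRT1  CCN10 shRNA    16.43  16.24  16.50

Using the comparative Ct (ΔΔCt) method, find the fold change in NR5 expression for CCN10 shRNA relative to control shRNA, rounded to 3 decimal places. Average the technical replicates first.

Mean Ct: NR5 control shRNA 24.530; NR5 CCN10 shRNA 27.240; HPRT1 control shRNA 16.590; HPRT1 CCN10 shRNA 16.390
ΔCt(control shRNA) = 24.530 − 16.590 = 7.940
ΔCt(CCN10 shRNA) = 27.240 − 16.390 = 10.850
ΔΔCt = 10.850 − 7.940 = 2.910
Fold change = 2^(−2.910) = 0.1330

0.133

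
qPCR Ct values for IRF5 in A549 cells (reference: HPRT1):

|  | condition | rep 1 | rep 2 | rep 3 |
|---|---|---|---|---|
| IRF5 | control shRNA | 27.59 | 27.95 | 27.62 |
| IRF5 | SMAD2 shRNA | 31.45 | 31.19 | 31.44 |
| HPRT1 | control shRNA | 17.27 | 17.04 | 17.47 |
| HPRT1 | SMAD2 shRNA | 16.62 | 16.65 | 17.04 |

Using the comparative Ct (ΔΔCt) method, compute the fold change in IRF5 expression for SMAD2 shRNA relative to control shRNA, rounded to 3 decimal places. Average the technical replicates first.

Mean Ct: IRF5 control shRNA 27.720; IRF5 SMAD2 shRNA 31.360; HPRT1 control shRNA 17.260; HPRT1 SMAD2 shRNA 16.770
ΔCt(control shRNA) = 27.720 − 17.260 = 10.460
ΔCt(SMAD2 shRNA) = 31.360 − 16.770 = 14.590
ΔΔCt = 14.590 − 10.460 = 4.130
Fold change = 2^(−4.130) = 0.0571

0.057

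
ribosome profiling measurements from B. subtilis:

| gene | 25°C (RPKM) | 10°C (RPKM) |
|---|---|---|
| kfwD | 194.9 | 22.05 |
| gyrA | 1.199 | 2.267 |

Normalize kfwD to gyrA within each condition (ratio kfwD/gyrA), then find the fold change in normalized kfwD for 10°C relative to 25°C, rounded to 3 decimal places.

0.060

kfwD/gyrA (25°C) = 194.9 / 1.199 = 162.55
kfwD/gyrA (10°C) = 22.05 / 2.267 = 9.7265
Fold change = 9.7265 / 162.55 = 0.0598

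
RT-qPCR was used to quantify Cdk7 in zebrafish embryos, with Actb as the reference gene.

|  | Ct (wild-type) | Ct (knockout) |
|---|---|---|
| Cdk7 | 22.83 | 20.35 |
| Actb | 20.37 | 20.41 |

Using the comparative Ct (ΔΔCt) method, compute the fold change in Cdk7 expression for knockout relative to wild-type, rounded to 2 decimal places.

ΔCt(wild-type) = 22.830 − 20.370 = 2.460
ΔCt(knockout) = 20.350 − 20.410 = -0.060
ΔΔCt = -0.060 − 2.460 = -2.520
Fold change = 2^(−(-2.520)) = 2^2.520 = 5.736

5.74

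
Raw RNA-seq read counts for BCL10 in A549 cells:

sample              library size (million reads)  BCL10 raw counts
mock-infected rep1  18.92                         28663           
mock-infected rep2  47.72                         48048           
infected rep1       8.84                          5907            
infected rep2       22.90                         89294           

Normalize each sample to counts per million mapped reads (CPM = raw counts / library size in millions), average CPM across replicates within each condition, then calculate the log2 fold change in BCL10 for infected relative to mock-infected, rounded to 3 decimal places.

0.857

CPM(mock-infected rep1) = 28663 / 18.92 = 1514.9577
CPM(mock-infected rep2) = 48048 / 47.72 = 1006.8734
CPM(infected rep1) = 5907 / 8.84 = 668.2127
CPM(infected rep2) = 89294 / 22.90 = 3899.3013
mean CPM(mock-infected) = 1260.9156; mean CPM(infected) = 2283.7570
Fold change = 2283.7570 / 1260.9156 = 1.81119
log2(1.81119) = 0.8569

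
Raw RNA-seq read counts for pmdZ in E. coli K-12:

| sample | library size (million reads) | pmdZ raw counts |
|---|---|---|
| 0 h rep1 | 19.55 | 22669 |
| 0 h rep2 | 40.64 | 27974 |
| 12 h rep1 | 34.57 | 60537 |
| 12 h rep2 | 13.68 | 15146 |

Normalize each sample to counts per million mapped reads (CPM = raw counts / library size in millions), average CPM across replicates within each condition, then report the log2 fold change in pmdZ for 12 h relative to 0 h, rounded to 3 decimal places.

CPM(0 h rep1) = 22669 / 19.55 = 1159.5396
CPM(0 h rep2) = 27974 / 40.64 = 688.3366
CPM(12 h rep1) = 60537 / 34.57 = 1751.1426
CPM(12 h rep2) = 15146 / 13.68 = 1107.1637
mean CPM(0 h) = 923.9381; mean CPM(12 h) = 1429.1532
Fold change = 1429.1532 / 923.9381 = 1.54681
log2(1.54681) = 0.6293

0.629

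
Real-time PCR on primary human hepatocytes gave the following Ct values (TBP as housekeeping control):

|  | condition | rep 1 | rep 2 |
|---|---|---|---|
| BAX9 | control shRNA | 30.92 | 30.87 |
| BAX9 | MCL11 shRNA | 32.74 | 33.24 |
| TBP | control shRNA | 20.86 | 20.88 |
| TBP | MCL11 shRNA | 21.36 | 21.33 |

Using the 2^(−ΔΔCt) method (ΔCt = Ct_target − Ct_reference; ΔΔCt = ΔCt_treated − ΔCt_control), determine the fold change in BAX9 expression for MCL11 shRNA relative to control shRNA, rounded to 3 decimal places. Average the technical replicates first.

Mean Ct: BAX9 control shRNA 30.895; BAX9 MCL11 shRNA 32.990; TBP control shRNA 20.870; TBP MCL11 shRNA 21.345
ΔCt(control shRNA) = 30.895 − 20.870 = 10.025
ΔCt(MCL11 shRNA) = 32.990 − 21.345 = 11.645
ΔΔCt = 11.645 − 10.025 = 1.620
Fold change = 2^(−1.620) = 0.3253

0.325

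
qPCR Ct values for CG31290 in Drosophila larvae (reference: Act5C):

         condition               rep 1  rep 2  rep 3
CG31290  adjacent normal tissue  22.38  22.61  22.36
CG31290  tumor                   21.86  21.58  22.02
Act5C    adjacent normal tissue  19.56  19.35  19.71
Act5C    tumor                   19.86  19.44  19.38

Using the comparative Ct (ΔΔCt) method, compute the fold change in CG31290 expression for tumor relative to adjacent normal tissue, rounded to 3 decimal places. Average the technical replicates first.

1.569

Mean Ct: CG31290 adjacent normal tissue 22.450; CG31290 tumor 21.820; Act5C adjacent normal tissue 19.540; Act5C tumor 19.560
ΔCt(adjacent normal tissue) = 22.450 − 19.540 = 2.910
ΔCt(tumor) = 21.820 − 19.560 = 2.260
ΔΔCt = 2.260 − 2.910 = -0.650
Fold change = 2^(−(-0.650)) = 2^0.650 = 1.5692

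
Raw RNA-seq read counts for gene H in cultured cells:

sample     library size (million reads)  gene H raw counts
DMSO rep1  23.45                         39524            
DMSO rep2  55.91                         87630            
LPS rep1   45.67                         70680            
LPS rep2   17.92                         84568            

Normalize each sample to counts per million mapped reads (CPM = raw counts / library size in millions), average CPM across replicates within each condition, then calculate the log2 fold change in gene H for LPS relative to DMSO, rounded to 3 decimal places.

0.946

CPM(DMSO rep1) = 39524 / 23.45 = 1685.4584
CPM(DMSO rep2) = 87630 / 55.91 = 1567.3404
CPM(LPS rep1) = 70680 / 45.67 = 1547.6243
CPM(LPS rep2) = 84568 / 17.92 = 4719.1964
mean CPM(DMSO) = 1626.3994; mean CPM(LPS) = 3133.4103
Fold change = 3133.4103 / 1626.3994 = 1.92659
log2(1.92659) = 0.9461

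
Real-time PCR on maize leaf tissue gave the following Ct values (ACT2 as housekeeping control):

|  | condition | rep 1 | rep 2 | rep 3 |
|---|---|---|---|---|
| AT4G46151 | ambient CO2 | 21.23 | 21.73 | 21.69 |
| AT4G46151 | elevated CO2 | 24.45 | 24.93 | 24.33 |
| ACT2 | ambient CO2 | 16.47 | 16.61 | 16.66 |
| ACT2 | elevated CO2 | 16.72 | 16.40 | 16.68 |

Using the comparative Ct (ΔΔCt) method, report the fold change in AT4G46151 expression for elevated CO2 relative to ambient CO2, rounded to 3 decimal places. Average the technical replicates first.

Mean Ct: AT4G46151 ambient CO2 21.550; AT4G46151 elevated CO2 24.570; ACT2 ambient CO2 16.580; ACT2 elevated CO2 16.600
ΔCt(ambient CO2) = 21.550 − 16.580 = 4.970
ΔCt(elevated CO2) = 24.570 − 16.600 = 7.970
ΔΔCt = 7.970 − 4.970 = 3.000
Fold change = 2^(−3.000) = 0.1250

0.125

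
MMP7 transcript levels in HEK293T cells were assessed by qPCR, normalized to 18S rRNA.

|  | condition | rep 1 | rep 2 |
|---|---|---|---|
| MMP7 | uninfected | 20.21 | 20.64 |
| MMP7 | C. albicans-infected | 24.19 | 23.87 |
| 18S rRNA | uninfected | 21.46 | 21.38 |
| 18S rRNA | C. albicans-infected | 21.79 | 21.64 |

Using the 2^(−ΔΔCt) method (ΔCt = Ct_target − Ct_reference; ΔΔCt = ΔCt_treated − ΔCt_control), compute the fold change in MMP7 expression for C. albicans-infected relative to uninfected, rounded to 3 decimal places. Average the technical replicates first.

0.101

Mean Ct: MMP7 uninfected 20.425; MMP7 C. albicans-infected 24.030; 18S rRNA uninfected 21.420; 18S rRNA C. albicans-infected 21.715
ΔCt(uninfected) = 20.425 − 21.420 = -0.995
ΔCt(C. albicans-infected) = 24.030 − 21.715 = 2.315
ΔΔCt = 2.315 − (-0.995) = 3.310
Fold change = 2^(−3.310) = 0.1008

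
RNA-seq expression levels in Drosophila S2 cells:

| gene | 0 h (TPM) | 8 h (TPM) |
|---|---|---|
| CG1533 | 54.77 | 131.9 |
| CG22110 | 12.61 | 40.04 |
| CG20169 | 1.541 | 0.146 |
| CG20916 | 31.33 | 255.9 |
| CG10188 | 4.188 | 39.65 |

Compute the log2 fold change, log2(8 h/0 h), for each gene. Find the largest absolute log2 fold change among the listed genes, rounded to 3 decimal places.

log2(131.9/54.77) = 1.268  (CG1533)
log2(40.04/12.61) = 1.667  (CG22110)
log2(0.146/1.541) = -3.400  (CG20169)
log2(255.9/31.33) = 3.030  (CG20916)
log2(39.65/4.188) = 3.243  (CG10188)
The largest magnitude belongs to CG20169.

3.400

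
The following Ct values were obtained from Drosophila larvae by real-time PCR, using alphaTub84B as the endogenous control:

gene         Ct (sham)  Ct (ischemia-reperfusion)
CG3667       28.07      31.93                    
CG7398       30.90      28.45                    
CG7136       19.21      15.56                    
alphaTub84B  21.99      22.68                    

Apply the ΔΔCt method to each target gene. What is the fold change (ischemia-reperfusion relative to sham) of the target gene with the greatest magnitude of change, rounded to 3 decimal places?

20.252

CG3667: ΔΔCt = (31.93−22.68) − (28.07−21.99) = 9.25 − 6.08 = 3.17; fold change = 2^-3.17 = 0.111
CG7398: ΔΔCt = (28.45−22.68) − (30.90−21.99) = 5.77 − 8.91 = -3.14; fold change = 2^3.14 = 8.815
CG7136: ΔΔCt = (15.56−22.68) − (19.21−21.99) = -7.12 − (-2.78) = -4.34; fold change = 2^4.34 = 20.252
CG7136 has the largest |ΔΔCt| = 4.34.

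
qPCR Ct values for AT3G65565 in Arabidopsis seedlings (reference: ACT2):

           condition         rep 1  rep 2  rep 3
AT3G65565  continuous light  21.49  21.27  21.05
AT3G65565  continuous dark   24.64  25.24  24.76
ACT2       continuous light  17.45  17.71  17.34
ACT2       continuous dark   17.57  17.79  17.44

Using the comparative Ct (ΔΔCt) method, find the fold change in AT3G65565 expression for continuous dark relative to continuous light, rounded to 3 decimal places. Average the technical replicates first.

Mean Ct: AT3G65565 continuous light 21.270; AT3G65565 continuous dark 24.880; ACT2 continuous light 17.500; ACT2 continuous dark 17.600
ΔCt(continuous light) = 21.270 − 17.500 = 3.770
ΔCt(continuous dark) = 24.880 − 17.600 = 7.280
ΔΔCt = 7.280 − 3.770 = 3.510
Fold change = 2^(−3.510) = 0.0878

0.088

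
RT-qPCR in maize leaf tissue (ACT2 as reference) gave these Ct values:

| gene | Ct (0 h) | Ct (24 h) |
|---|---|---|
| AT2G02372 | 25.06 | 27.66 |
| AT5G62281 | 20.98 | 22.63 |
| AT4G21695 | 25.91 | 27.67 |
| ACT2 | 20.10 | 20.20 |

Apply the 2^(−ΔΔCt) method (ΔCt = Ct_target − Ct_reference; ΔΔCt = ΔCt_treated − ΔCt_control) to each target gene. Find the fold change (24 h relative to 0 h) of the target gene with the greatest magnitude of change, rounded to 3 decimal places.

AT2G02372: ΔΔCt = (27.66−20.20) − (25.06−20.10) = 7.46 − 4.96 = 2.50; fold change = 2^-2.50 = 0.177
AT5G62281: ΔΔCt = (22.63−20.20) − (20.98−20.10) = 2.43 − 0.88 = 1.55; fold change = 2^-1.55 = 0.342
AT4G21695: ΔΔCt = (27.67−20.20) − (25.91−20.10) = 7.47 − 5.81 = 1.66; fold change = 2^-1.66 = 0.316
AT2G02372 has the largest |ΔΔCt| = 2.50.

0.177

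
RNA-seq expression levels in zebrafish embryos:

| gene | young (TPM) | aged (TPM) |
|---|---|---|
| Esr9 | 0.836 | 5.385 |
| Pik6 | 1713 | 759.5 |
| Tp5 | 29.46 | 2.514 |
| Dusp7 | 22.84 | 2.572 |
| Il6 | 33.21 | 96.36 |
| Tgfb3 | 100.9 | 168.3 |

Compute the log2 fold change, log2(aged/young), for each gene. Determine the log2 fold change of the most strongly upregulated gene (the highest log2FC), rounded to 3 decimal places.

log2(5.385/0.836) = 2.687  (Esr9)
log2(759.5/1713) = -1.173  (Pik6)
log2(2.514/29.46) = -3.551  (Tp5)
log2(2.572/22.84) = -3.151  (Dusp7)
log2(96.36/33.21) = 1.537  (Il6)
log2(168.3/100.9) = 0.738  (Tgfb3)
Esr9 is most strongly upregulated.

2.687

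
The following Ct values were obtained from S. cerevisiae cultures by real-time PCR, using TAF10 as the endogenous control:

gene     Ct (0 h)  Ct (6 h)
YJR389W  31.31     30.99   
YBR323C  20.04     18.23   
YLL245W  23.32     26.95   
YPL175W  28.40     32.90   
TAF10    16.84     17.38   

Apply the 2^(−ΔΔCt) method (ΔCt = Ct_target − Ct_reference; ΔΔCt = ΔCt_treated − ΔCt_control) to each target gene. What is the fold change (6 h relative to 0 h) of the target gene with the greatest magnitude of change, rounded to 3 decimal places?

0.064

YJR389W: ΔΔCt = (30.99−17.38) − (31.31−16.84) = 13.61 − 14.47 = -0.86; fold change = 2^0.86 = 1.815
YBR323C: ΔΔCt = (18.23−17.38) − (20.04−16.84) = 0.85 − 3.20 = -2.35; fold change = 2^2.35 = 5.098
YLL245W: ΔΔCt = (26.95−17.38) − (23.32−16.84) = 9.57 − 6.48 = 3.09; fold change = 2^-3.09 = 0.117
YPL175W: ΔΔCt = (32.90−17.38) − (28.40−16.84) = 15.52 − 11.56 = 3.96; fold change = 2^-3.96 = 0.064
YPL175W has the largest |ΔΔCt| = 3.96.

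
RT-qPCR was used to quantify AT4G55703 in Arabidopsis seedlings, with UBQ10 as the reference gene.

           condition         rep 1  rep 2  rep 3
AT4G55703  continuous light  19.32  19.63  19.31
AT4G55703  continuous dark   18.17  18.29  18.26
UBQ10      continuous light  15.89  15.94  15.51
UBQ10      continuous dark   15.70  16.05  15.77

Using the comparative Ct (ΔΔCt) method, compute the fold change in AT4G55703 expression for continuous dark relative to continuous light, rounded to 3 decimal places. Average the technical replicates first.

Mean Ct: AT4G55703 continuous light 19.420; AT4G55703 continuous dark 18.240; UBQ10 continuous light 15.780; UBQ10 continuous dark 15.840
ΔCt(continuous light) = 19.420 − 15.780 = 3.640
ΔCt(continuous dark) = 18.240 − 15.840 = 2.400
ΔΔCt = 2.400 − 3.640 = -1.240
Fold change = 2^(−(-1.240)) = 2^1.240 = 2.3620

2.362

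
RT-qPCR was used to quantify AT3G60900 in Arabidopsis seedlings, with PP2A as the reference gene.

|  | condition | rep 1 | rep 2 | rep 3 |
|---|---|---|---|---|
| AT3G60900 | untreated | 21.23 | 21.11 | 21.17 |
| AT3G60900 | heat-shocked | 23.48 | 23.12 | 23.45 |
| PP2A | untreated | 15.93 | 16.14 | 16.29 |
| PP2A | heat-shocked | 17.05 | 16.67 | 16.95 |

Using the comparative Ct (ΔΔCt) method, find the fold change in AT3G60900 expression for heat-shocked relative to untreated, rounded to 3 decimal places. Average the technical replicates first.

0.376

Mean Ct: AT3G60900 untreated 21.170; AT3G60900 heat-shocked 23.350; PP2A untreated 16.120; PP2A heat-shocked 16.890
ΔCt(untreated) = 21.170 − 16.120 = 5.050
ΔCt(heat-shocked) = 23.350 − 16.890 = 6.460
ΔΔCt = 6.460 − 5.050 = 1.410
Fold change = 2^(−1.410) = 0.3763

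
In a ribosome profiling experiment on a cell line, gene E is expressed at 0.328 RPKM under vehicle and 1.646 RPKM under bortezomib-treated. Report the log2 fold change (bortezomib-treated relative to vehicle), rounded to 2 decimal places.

Fold change = 1.646 / 0.328 = 5.0183
log2(5.0183) = 2.327

2.33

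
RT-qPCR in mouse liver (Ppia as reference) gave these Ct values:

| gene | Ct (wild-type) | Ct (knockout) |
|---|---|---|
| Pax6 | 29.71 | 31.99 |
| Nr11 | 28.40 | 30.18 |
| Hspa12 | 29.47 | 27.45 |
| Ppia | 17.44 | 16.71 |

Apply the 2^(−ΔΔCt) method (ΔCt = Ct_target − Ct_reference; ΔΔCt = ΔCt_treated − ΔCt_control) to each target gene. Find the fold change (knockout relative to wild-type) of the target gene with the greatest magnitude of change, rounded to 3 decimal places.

0.124

Pax6: ΔΔCt = (31.99−16.71) − (29.71−17.44) = 15.28 − 12.27 = 3.01; fold change = 2^-3.01 = 0.124
Nr11: ΔΔCt = (30.18−16.71) − (28.40−17.44) = 13.47 − 10.96 = 2.51; fold change = 2^-2.51 = 0.176
Hspa12: ΔΔCt = (27.45−16.71) − (29.47−17.44) = 10.74 − 12.03 = -1.29; fold change = 2^1.29 = 2.445
Pax6 has the largest |ΔΔCt| = 3.01.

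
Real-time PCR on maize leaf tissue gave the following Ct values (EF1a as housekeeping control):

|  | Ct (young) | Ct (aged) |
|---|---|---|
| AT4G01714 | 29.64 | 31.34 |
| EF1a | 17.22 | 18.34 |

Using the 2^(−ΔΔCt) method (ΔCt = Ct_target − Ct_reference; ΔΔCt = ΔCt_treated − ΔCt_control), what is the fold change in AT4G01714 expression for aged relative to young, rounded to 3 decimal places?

ΔCt(young) = 29.640 − 17.220 = 12.420
ΔCt(aged) = 31.340 − 18.340 = 13.000
ΔΔCt = 13.000 − 12.420 = 0.580
Fold change = 2^(−0.580) = 0.6690

0.669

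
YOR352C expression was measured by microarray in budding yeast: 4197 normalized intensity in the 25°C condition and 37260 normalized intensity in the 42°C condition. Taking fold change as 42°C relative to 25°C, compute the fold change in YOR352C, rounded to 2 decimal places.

8.88

Fold change = 37260 / 4197 = 8.878
YOR352C is upregulated.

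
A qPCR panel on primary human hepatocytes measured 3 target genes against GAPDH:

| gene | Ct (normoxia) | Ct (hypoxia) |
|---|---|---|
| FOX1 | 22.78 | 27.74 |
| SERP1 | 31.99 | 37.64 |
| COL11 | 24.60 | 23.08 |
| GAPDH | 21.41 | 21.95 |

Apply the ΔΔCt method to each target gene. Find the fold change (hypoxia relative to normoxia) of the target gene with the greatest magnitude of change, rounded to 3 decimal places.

0.029

FOX1: ΔΔCt = (27.74−21.95) − (22.78−21.41) = 5.79 − 1.37 = 4.42; fold change = 2^-4.42 = 0.047
SERP1: ΔΔCt = (37.64−21.95) − (31.99−21.41) = 15.69 − 10.58 = 5.11; fold change = 2^-5.11 = 0.029
COL11: ΔΔCt = (23.08−21.95) − (24.60−21.41) = 1.13 − 3.19 = -2.06; fold change = 2^2.06 = 4.170
SERP1 has the largest |ΔΔCt| = 5.11.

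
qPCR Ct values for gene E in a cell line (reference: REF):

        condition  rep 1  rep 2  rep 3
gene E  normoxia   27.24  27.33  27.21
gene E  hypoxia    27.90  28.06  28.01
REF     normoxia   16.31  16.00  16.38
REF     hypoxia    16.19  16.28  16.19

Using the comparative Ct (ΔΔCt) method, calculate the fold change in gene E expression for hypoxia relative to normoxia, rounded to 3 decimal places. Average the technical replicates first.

Mean Ct: gene E normoxia 27.260; gene E hypoxia 27.990; REF normoxia 16.230; REF hypoxia 16.220
ΔCt(normoxia) = 27.260 − 16.230 = 11.030
ΔCt(hypoxia) = 27.990 − 16.220 = 11.770
ΔΔCt = 11.770 − 11.030 = 0.740
Fold change = 2^(−0.740) = 0.5987

0.599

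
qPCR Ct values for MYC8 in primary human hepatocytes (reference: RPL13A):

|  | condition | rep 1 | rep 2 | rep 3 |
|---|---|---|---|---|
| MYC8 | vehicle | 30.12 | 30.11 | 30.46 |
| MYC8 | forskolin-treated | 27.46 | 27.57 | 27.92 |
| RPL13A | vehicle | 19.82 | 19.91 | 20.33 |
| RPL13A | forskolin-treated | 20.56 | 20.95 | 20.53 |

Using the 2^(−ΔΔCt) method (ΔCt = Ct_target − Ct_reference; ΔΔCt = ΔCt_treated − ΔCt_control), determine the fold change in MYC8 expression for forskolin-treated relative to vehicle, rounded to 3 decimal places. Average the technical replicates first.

Mean Ct: MYC8 vehicle 30.230; MYC8 forskolin-treated 27.650; RPL13A vehicle 20.020; RPL13A forskolin-treated 20.680
ΔCt(vehicle) = 30.230 − 20.020 = 10.210
ΔCt(forskolin-treated) = 27.650 − 20.680 = 6.970
ΔΔCt = 6.970 − 10.210 = -3.240
Fold change = 2^(−(-3.240)) = 2^3.240 = 9.4479

9.448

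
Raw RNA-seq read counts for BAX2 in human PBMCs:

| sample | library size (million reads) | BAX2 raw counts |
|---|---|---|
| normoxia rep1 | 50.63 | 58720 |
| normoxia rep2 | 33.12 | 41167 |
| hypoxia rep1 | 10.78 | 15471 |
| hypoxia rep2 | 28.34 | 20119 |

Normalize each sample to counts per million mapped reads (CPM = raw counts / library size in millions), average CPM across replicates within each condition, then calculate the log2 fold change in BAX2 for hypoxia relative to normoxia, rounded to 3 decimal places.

-0.164

CPM(normoxia rep1) = 58720 / 50.63 = 1159.7867
CPM(normoxia rep2) = 41167 / 33.12 = 1242.9650
CPM(hypoxia rep1) = 15471 / 10.78 = 1435.1577
CPM(hypoxia rep2) = 20119 / 28.34 = 709.9153
mean CPM(normoxia) = 1201.3758; mean CPM(hypoxia) = 1072.5365
Fold change = 1072.5365 / 1201.3758 = 0.89276
log2(0.89276) = -0.1637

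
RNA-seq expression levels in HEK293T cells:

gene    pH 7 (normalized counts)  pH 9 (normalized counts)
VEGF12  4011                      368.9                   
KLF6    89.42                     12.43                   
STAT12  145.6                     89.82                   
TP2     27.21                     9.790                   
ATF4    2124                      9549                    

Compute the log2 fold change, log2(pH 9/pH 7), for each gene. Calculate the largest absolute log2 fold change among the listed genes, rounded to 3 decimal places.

3.443

log2(368.9/4011) = -3.443  (VEGF12)
log2(12.43/89.42) = -2.847  (KLF6)
log2(89.82/145.6) = -0.697  (STAT12)
log2(9.790/27.21) = -1.475  (TP2)
log2(9549/2124) = 2.169  (ATF4)
The largest magnitude belongs to VEGF12.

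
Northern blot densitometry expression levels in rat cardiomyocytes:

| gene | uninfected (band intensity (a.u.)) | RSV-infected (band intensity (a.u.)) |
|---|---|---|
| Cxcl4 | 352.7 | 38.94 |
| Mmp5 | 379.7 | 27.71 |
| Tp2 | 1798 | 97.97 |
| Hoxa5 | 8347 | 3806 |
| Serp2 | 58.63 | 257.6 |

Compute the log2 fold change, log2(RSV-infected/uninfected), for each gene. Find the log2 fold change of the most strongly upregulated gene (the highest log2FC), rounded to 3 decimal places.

log2(38.94/352.7) = -3.179  (Cxcl4)
log2(27.71/379.7) = -3.776  (Mmp5)
log2(97.97/1798) = -4.198  (Tp2)
log2(3806/8347) = -1.133  (Hoxa5)
log2(257.6/58.63) = 2.135  (Serp2)
Serp2 is most strongly upregulated.

2.135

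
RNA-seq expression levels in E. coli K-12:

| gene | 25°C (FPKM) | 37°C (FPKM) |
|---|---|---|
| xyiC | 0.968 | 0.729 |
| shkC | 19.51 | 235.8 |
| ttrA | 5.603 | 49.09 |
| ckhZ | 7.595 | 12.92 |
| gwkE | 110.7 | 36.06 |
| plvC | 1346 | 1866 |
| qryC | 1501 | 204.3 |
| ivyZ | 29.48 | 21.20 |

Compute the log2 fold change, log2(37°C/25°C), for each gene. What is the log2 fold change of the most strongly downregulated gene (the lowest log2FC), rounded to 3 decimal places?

-2.877

log2(0.729/0.968) = -0.409  (xyiC)
log2(235.8/19.51) = 3.595  (shkC)
log2(49.09/5.603) = 3.131  (ttrA)
log2(12.92/7.595) = 0.766  (ckhZ)
log2(36.06/110.7) = -1.618  (gwkE)
log2(1866/1346) = 0.471  (plvC)
log2(204.3/1501) = -2.877  (qryC)
log2(21.20/29.48) = -0.476  (ivyZ)
qryC is most strongly downregulated.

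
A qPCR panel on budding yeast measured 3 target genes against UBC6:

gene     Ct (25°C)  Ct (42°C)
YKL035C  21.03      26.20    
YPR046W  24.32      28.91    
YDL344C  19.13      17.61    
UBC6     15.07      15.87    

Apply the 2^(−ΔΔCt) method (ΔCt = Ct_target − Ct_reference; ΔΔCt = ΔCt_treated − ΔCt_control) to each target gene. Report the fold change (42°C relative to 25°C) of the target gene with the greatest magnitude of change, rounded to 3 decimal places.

YKL035C: ΔΔCt = (26.20−15.87) − (21.03−15.07) = 10.33 − 5.96 = 4.37; fold change = 2^-4.37 = 0.048
YPR046W: ΔΔCt = (28.91−15.87) − (24.32−15.07) = 13.04 − 9.25 = 3.79; fold change = 2^-3.79 = 0.072
YDL344C: ΔΔCt = (17.61−15.87) − (19.13−15.07) = 1.74 − 4.06 = -2.32; fold change = 2^2.32 = 4.993
YKL035C has the largest |ΔΔCt| = 4.37.

0.048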